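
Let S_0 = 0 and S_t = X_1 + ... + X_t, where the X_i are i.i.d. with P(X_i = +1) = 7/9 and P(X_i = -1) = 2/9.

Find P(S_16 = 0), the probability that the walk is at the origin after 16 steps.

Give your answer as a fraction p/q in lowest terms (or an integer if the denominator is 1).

To be at 0 after 16 steps: need exactly 8 steps of +1 and 8 of -1.
Number of such sequences: C(16,8) = 12870
Each has probability (7/9)^8 · (2/9)^8 = 1475789056/1853020188851841
P = 12870 · 1475789056/1853020188851841 = 2110378350080/205891132094649

Answer: 2110378350080/205891132094649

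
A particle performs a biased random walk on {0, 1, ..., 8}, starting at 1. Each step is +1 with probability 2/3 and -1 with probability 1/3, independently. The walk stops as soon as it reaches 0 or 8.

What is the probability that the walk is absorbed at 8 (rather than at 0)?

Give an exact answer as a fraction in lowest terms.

Biased walk: p = 2/3, q = 1/3, r = q/p = 1/2
Gambler's ruin: P(hit 8 before 0 | start at 1) = (1 - r^a)/(1 - r^N)
r^1 = 1/2; r^8 = 1/256
P = (1 - 1/2) / (1 - 1/256) = 1/2 / 255/256 = 128/255

Answer: 128/255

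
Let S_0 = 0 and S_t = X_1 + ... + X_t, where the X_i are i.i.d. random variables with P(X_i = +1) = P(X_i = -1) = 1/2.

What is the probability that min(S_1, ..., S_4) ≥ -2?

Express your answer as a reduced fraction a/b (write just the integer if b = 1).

Answer: 7/8

Derivation:
Let f(t,s) = #length-t paths at position s with S_1..S_t all ≥ -2.
f(t,s) = f(t-1,s-1) + f(t-1,s+1) for s ≥ -2; f(t,s) = 0 for s < -2.
t=0: f(0,0)=1
t=1: f(1,-1)=1 f(1,1)=1
t=2: f(2,-2)=1 f(2,0)=2 f(2,2)=1
t=3: f(3,-1)=3 f(3,1)=3 f(3,3)=1
t=4: f(4,-2)=3 f(4,0)=6 f(4,2)=4 f(4,4)=1
Σ_s f(4,s) = 14
P = 14/16 = 7/8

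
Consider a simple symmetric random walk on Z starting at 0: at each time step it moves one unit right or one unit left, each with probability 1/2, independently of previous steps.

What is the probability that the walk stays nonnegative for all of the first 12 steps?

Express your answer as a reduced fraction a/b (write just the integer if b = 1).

Answer: 231/1024

Derivation:
Let f(t,s) = #length-t paths at position s with S_1..S_t all ≥ 0.
f(t,s) = f(t-1,s-1) + f(t-1,s+1) for s ≥ 0; f(t,s) = 0 for s < 0.
t=0: f(0,0)=1
t=1: f(1,1)=1
t=2: f(2,0)=1 f(2,2)=1
t=3: f(3,1)=2 f(3,3)=1
t=4: f(4,0)=2 f(4,2)=3 f(4,4)=1
t=5: f(5,1)=5 f(5,3)=4 f(5,5)=1
t=6: f(6,0)=5 f(6,2)=9 f(6,4)=5 f(6,6)=1
t=7: f(7,1)=14 f(7,3)=14 f(7,5)=6 f(7,7)=1
t=8: f(8,0)=14 f(8,2)=28 f(8,4)=20 f(8,6)=7 f(8,8)=1
t=9: f(9,1)=42 f(9,3)=48 f(9,5)=27 f(9,7)=8 f(9,9)=1
t=10: f(10,0)=42 f(10,2)=90 f(10,4)=75 f(10,6)=35 f(10,8)=9 f(10,10)=1
t=11: f(11,1)=132 f(11,3)=165 f(11,5)=110 f(11,7)=44 f(11,9)=10 f(11,11)=1
t=12: f(12,0)=132 f(12,2)=297 f(12,4)=275 f(12,6)=154 f(12,8)=54 f(12,10)=11 f(12,12)=1
Σ_s f(12,s) = 924
P = 924/4096 = 231/1024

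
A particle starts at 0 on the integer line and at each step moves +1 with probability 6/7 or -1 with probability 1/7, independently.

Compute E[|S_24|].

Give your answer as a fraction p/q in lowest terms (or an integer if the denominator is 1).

S_24 takes values m ≡ 0 (mod 2) with |m| ≤ 24; P(S_24=m) = C(24,(24+m)/2) · (6/7)^((24+m)/2) · (1/7)^((24-m)/2).
Distribution: P(S=-24)=1/191581231380566414401, P(S=-22)=144/191581231380566414401, P(S=-20)=9936/191581231380566414401, P(S=-18)=437184/191581231380566414401, P(S=-16)=1967328/27368747340080916343, P(S=-14)=47215872/27368747340080916343, P(S=-12)=897101568/27368747340080916343, P(S=-10)=96886969344/191581231380566414401, P(S=-8)=1235308859136/191581231380566414401, P(S=-6)=13176627830784/191581231380566414401, P(S=-4)=118589650477056/191581231380566414401, P(S=-2)=129370527793152/27368747340080916343, P(S=0)=840908430655488/27368747340080916343, P(S=2)=4657339000553472/27368747340080916343, P(S=4)=153692187018264576/191581231380566414401, P(S=6)=614768748073058304/191581231380566414401, P(S=8)=2074844524746571776/191581231380566414401, P(S=10)=5858384540460908544/191581231380566414401, P(S=12)=1952794846820302848/27368747340080916343, P(S=14)=3700032341343731712/27368747340080916343, P(S=16)=5550048512015597568/27368747340080916343, P(S=18)=44400388096124780544/191581231380566414401, P(S=20)=36327590260465729536/191581231380566414401, P(S=22)=18953525353286467584/191581231380566414401, P(S=24)=4738381338321616896/191581231380566414401
E[|S_24|] = Σ_m |m|·P(S_24=m) = 469179204554904469512/27368747340080916343

Answer: 469179204554904469512/27368747340080916343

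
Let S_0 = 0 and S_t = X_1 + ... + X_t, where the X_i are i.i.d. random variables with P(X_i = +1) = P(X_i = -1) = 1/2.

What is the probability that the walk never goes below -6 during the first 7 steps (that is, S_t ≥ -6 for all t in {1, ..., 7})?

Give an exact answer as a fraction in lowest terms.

Answer: 127/128

Derivation:
Let f(t,s) = #length-t paths at position s with S_1..S_t all ≥ -6.
f(t,s) = f(t-1,s-1) + f(t-1,s+1) for s ≥ -6; f(t,s) = 0 for s < -6.
t=0: f(0,0)=1
t=1: f(1,-1)=1 f(1,1)=1
t=2: f(2,-2)=1 f(2,0)=2 f(2,2)=1
t=3: f(3,-3)=1 f(3,-1)=3 f(3,1)=3 f(3,3)=1
t=4: f(4,-4)=1 f(4,-2)=4 f(4,0)=6 f(4,2)=4 f(4,4)=1
t=5: f(5,-5)=1 f(5,-3)=5 f(5,-1)=10 f(5,1)=10 f(5,3)=5 f(5,5)=1
t=6: f(6,-6)=1 f(6,-4)=6 f(6,-2)=15 f(6,0)=20 f(6,2)=15 f(6,4)=6 f(6,6)=1
t=7: f(7,-5)=7 f(7,-3)=21 f(7,-1)=35 f(7,1)=35 f(7,3)=21 f(7,5)=7 f(7,7)=1
Σ_s f(7,s) = 127
P = 127/128 = 127/128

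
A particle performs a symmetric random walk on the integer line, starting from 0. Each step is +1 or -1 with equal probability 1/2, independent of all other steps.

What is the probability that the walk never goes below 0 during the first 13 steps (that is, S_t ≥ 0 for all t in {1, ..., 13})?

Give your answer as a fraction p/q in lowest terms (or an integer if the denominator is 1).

Answer: 429/2048

Derivation:
Let f(t,s) = #length-t paths at position s with S_1..S_t all ≥ 0.
f(t,s) = f(t-1,s-1) + f(t-1,s+1) for s ≥ 0; f(t,s) = 0 for s < 0.
t=0: f(0,0)=1
t=1: f(1,1)=1
t=2: f(2,0)=1 f(2,2)=1
t=3: f(3,1)=2 f(3,3)=1
t=4: f(4,0)=2 f(4,2)=3 f(4,4)=1
t=5: f(5,1)=5 f(5,3)=4 f(5,5)=1
t=6: f(6,0)=5 f(6,2)=9 f(6,4)=5 f(6,6)=1
t=7: f(7,1)=14 f(7,3)=14 f(7,5)=6 f(7,7)=1
t=8: f(8,0)=14 f(8,2)=28 f(8,4)=20 f(8,6)=7 f(8,8)=1
t=9: f(9,1)=42 f(9,3)=48 f(9,5)=27 f(9,7)=8 f(9,9)=1
t=10: f(10,0)=42 f(10,2)=90 f(10,4)=75 f(10,6)=35 f(10,8)=9 f(10,10)=1
t=11: f(11,1)=132 f(11,3)=165 f(11,5)=110 f(11,7)=44 f(11,9)=10 f(11,11)=1
t=12: f(12,0)=132 f(12,2)=297 f(12,4)=275 f(12,6)=154 f(12,8)=54 f(12,10)=11 f(12,12)=1
t=13: f(13,1)=429 f(13,3)=572 f(13,5)=429 f(13,7)=208 f(13,9)=65 f(13,11)=12 f(13,13)=1
Σ_s f(13,s) = 1716
P = 1716/8192 = 429/2048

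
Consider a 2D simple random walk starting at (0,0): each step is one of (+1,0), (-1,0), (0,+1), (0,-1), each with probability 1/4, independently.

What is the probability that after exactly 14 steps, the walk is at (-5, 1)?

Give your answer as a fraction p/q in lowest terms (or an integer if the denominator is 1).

Let h be the number of horizontal steps (so 14-h are vertical). To end at (-5,1) need (h-5)/2 right-steps and ((14-h)+1)/2 up-steps.
Sum over h with 5 ≤ h ≤ 13, h ≡ 1 (mod 2), 14-h ≡ 1 (mod 2):
h=5: C(14,5)·C(5,0)·C(9,5) = 2002·1·126 = 252252
h=7: C(14,7)·C(7,1)·C(7,4) = 3432·7·35 = 840840
h=9: C(14,9)·C(9,2)·C(5,3) = 2002·36·10 = 720720
h=11: C(14,11)·C(11,3)·C(3,2) = 364·165·3 = 180180
h=13: C(14,13)·C(13,4)·C(1,1) = 14·715·1 = 10010
Total favorable: 2004002
Total paths: 4^14 = 268435456
P = 2004002/268435456 = 1002001/134217728

Answer: 1002001/134217728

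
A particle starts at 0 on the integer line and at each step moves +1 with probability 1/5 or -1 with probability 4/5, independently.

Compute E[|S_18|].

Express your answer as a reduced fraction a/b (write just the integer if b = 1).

S_18 takes values m ≡ 0 (mod 2) with |m| ≤ 18; P(S_18=m) = C(18,(18+m)/2) · (1/5)^((18+m)/2) · (4/5)^((18-m)/2).
Distribution: P(S=-18)=68719476736/3814697265625, P(S=-16)=309237645312/3814697265625, P(S=-14)=657129996288/3814697265625, P(S=-12)=876173328384/3814697265625, P(S=-10)=164282499072/762939453125, P(S=-8)=574988746752/3814697265625, P(S=-6)=311452237824/3814697265625, P(S=-4)=133479530496/3814697265625, P(S=-2)=45883588608/3814697265625, P(S=0)=2549088256/762939453125, P(S=2)=2867724288/3814697265625, P(S=4)=521404416/3814697265625, P(S=6)=76038144/3814697265625, P(S=8)=8773632/3814697265625, P(S=10)=156672/762939453125, P(S=12)=52224/3814697265625, P(S=14)=2448/3814697265625, P(S=16)=72/3814697265625, P(S=18)=1/3814697265625
E[|S_18|] = Σ_m |m|·P(S_18=m) = 8243088485706/762939453125

Answer: 8243088485706/762939453125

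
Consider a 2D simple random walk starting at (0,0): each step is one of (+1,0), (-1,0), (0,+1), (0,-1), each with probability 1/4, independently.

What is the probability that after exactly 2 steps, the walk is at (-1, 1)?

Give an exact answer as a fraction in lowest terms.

Answer: 1/8

Derivation:
Let h be the number of horizontal steps (so 2-h are vertical). To end at (-1,1) need (h-1)/2 right-steps and ((2-h)+1)/2 up-steps.
Sum over h with 1 ≤ h ≤ 1, h ≡ 1 (mod 2), 2-h ≡ 1 (mod 2):
h=1: C(2,1)·C(1,0)·C(1,1) = 2·1·1 = 2
Total favorable: 2
Total paths: 4^2 = 16
P = 2/16 = 1/8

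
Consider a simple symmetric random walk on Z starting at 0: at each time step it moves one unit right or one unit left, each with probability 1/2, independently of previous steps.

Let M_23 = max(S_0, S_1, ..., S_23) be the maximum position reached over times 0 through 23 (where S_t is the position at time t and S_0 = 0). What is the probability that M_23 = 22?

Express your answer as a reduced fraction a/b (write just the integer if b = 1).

Answer: 1/8388608

Derivation:
Let M_23 = max(S_0,...,S_23). Use the reflection principle: for j ≥ 1, #{paths with M_23 ≥ j} = #{S_23 ≥ j} + #{S_23 ≥ j+1}.
By reflection, #{M_23 ≥ 22} = #{S_23 ≥ 22} + #{S_23 ≥ 23} = 1 + 1 = 2.
#{M_23 ≥ 23} = #{S_23 ≥ 23} + #{S_23 ≥ 24} = 1 + 0 = 1.
#{M_23 = 22} = 2 - 1 = 1.
P(M_23 = 22) = 1/8388608 = 1/8388608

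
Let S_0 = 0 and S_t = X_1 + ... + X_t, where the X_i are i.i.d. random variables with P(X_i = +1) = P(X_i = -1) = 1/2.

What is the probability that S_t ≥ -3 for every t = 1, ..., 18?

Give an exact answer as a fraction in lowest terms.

Answer: 20995/32768

Derivation:
Let f(t,s) = #length-t paths at position s with S_1..S_t all ≥ -3.
f(t,s) = f(t-1,s-1) + f(t-1,s+1) for s ≥ -3; f(t,s) = 0 for s < -3.
t=0: f(0,0)=1
t=1: f(1,-1)=1 f(1,1)=1
t=2: f(2,-2)=1 f(2,0)=2 f(2,2)=1
t=3: f(3,-3)=1 f(3,-1)=3 f(3,1)=3 f(3,3)=1
t=4: f(4,-2)=4 f(4,0)=6 f(4,2)=4 f(4,4)=1
t=5: f(5,-3)=4 f(5,-1)=10 f(5,1)=10 f(5,3)=5 f(5,5)=1
t=6: f(6,-2)=14 f(6,0)=20 f(6,2)=15 f(6,4)=6 f(6,6)=1
t=7: f(7,-3)=14 f(7,-1)=34 f(7,1)=35 f(7,3)=21 f(7,5)=7 f(7,7)=1
t=8: f(8,-2)=48 f(8,0)=69 f(8,2)=56 f(8,4)=28 f(8,6)=8 f(8,8)=1
t=9: f(9,-3)=48 f(9,-1)=117 f(9,1)=125 f(9,3)=84 f(9,5)=36 f(9,7)=9 f(9,9)=1
t=10: f(10,-2)=165 f(10,0)=242 f(10,2)=209 f(10,4)=120 f(10,6)=45 f(10,8)=10 f(10,10)=1
t=11: f(11,-3)=165 f(11,-1)=407 f(11,1)=451 f(11,3)=329 f(11,5)=165 f(11,7)=55 f(11,9)=11 f(11,11)=1
t=12: f(12,-2)=572 f(12,0)=858 f(12,2)=780 f(12,4)=494 f(12,6)=220 f(12,8)=66 f(12,10)=12 f(12,12)=1
t=13: f(13,-3)=572 f(13,-1)=1430 f(13,1)=1638 f(13,3)=1274 f(13,5)=714 f(13,7)=286 f(13,9)=78 f(13,11)=13 f(13,13)=1
t=14: f(14,-2)=2002 f(14,0)=3068 f(14,2)=2912 f(14,4)=1988 f(14,6)=1000 f(14,8)=364 f(14,10)=91 f(14,12)=14 f(14,14)=1
t=15: f(15,-3)=2002 f(15,-1)=5070 f(15,1)=5980 f(15,3)=4900 f(15,5)=2988 f(15,7)=1364 f(15,9)=455 f(15,11)=105 f(15,13)=15 f(15,15)=1
t=16: f(16,-2)=7072 f(16,0)=11050 f(16,2)=10880 f(16,4)=7888 f(16,6)=4352 f(16,8)=1819 f(16,10)=560 f(16,12)=120 f(16,14)=16 f(16,16)=1
t=17: f(17,-3)=7072 f(17,-1)=18122 f(17,1)=21930 f(17,3)=18768 f(17,5)=12240 f(17,7)=6171 f(17,9)=2379 f(17,11)=680 f(17,13)=136 f(17,15)=17 f(17,17)=1
t=18: f(18,-2)=25194 f(18,0)=40052 f(18,2)=40698 f(18,4)=31008 f(18,6)=18411 f(18,8)=8550 f(18,10)=3059 f(18,12)=816 f(18,14)=153 f(18,16)=18 f(18,18)=1
Σ_s f(18,s) = 167960
P = 167960/262144 = 20995/32768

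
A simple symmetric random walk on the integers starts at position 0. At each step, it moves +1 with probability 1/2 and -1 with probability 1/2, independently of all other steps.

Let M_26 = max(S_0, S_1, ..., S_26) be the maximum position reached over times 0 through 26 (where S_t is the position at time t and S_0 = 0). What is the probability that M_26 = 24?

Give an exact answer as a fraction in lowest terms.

Let M_26 = max(S_0,...,S_26). Use the reflection principle: for j ≥ 1, #{paths with M_26 ≥ j} = #{S_26 ≥ j} + #{S_26 ≥ j+1}.
By reflection, #{M_26 ≥ 24} = #{S_26 ≥ 24} + #{S_26 ≥ 25} = 27 + 1 = 28.
#{M_26 ≥ 25} = #{S_26 ≥ 25} + #{S_26 ≥ 26} = 1 + 1 = 2.
#{M_26 = 24} = 28 - 2 = 26.
P(M_26 = 24) = 26/67108864 = 13/33554432

Answer: 13/33554432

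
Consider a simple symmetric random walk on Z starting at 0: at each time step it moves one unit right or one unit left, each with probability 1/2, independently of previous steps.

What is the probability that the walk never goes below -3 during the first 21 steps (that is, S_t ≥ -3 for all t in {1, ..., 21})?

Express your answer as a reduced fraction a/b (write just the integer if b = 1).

Let f(t,s) = #length-t paths at position s with S_1..S_t all ≥ -3.
f(t,s) = f(t-1,s-1) + f(t-1,s+1) for s ≥ -3; f(t,s) = 0 for s < -3.
t=0: f(0,0)=1
t=1: f(1,-1)=1 f(1,1)=1
t=2: f(2,-2)=1 f(2,0)=2 f(2,2)=1
t=3: f(3,-3)=1 f(3,-1)=3 f(3,1)=3 f(3,3)=1
t=4: f(4,-2)=4 f(4,0)=6 f(4,2)=4 f(4,4)=1
t=5: f(5,-3)=4 f(5,-1)=10 f(5,1)=10 f(5,3)=5 f(5,5)=1
t=6: f(6,-2)=14 f(6,0)=20 f(6,2)=15 f(6,4)=6 f(6,6)=1
t=7: f(7,-3)=14 f(7,-1)=34 f(7,1)=35 f(7,3)=21 f(7,5)=7 f(7,7)=1
t=8: f(8,-2)=48 f(8,0)=69 f(8,2)=56 f(8,4)=28 f(8,6)=8 f(8,8)=1
t=9: f(9,-3)=48 f(9,-1)=117 f(9,1)=125 f(9,3)=84 f(9,5)=36 f(9,7)=9 f(9,9)=1
t=10: f(10,-2)=165 f(10,0)=242 f(10,2)=209 f(10,4)=120 f(10,6)=45 f(10,8)=10 f(10,10)=1
t=11: f(11,-3)=165 f(11,-1)=407 f(11,1)=451 f(11,3)=329 f(11,5)=165 f(11,7)=55 f(11,9)=11 f(11,11)=1
t=12: f(12,-2)=572 f(12,0)=858 f(12,2)=780 f(12,4)=494 f(12,6)=220 f(12,8)=66 f(12,10)=12 f(12,12)=1
t=13: f(13,-3)=572 f(13,-1)=1430 f(13,1)=1638 f(13,3)=1274 f(13,5)=714 f(13,7)=286 f(13,9)=78 f(13,11)=13 f(13,13)=1
t=14: f(14,-2)=2002 f(14,0)=3068 f(14,2)=2912 f(14,4)=1988 f(14,6)=1000 f(14,8)=364 f(14,10)=91 f(14,12)=14 f(14,14)=1
t=15: f(15,-3)=2002 f(15,-1)=5070 f(15,1)=5980 f(15,3)=4900 f(15,5)=2988 f(15,7)=1364 f(15,9)=455 f(15,11)=105 f(15,13)=15 f(15,15)=1
t=16: f(16,-2)=7072 f(16,0)=11050 f(16,2)=10880 f(16,4)=7888 f(16,6)=4352 f(16,8)=1819 f(16,10)=560 f(16,12)=120 f(16,14)=16 f(16,16)=1
t=17: f(17,-3)=7072 f(17,-1)=18122 f(17,1)=21930 f(17,3)=18768 f(17,5)=12240 f(17,7)=6171 f(17,9)=2379 f(17,11)=680 f(17,13)=136 f(17,15)=17 f(17,17)=1
t=18: f(18,-2)=25194 f(18,0)=40052 f(18,2)=40698 f(18,4)=31008 f(18,6)=18411 f(18,8)=8550 f(18,10)=3059 f(18,12)=816 f(18,14)=153 f(18,16)=18 f(18,18)=1
t=19: f(19,-3)=25194 f(19,-1)=65246 f(19,1)=80750 f(19,3)=71706 f(19,5)=49419 f(19,7)=26961 f(19,9)=11609 f(19,11)=3875 f(19,13)=969 f(19,15)=171 f(19,17)=19 f(19,19)=1
t=20: f(20,-2)=90440 f(20,0)=145996 f(20,2)=152456 f(20,4)=121125 f(20,6)=76380 f(20,8)=38570 f(20,10)=15484 f(20,12)=4844 f(20,14)=1140 f(20,16)=190 f(20,18)=20 f(20,20)=1
t=21: f(21,-3)=90440 f(21,-1)=236436 f(21,1)=298452 f(21,3)=273581 f(21,5)=197505 f(21,7)=114950 f(21,9)=54054 f(21,11)=20328 f(21,13)=5984 f(21,15)=1330 f(21,17)=210 f(21,19)=21 f(21,21)=1
Σ_s f(21,s) = 1293292
P = 1293292/2097152 = 323323/524288

Answer: 323323/524288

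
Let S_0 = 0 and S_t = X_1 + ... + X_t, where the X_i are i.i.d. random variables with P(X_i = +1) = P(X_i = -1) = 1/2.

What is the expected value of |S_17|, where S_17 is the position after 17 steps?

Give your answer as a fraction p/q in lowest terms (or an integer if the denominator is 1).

S_17 takes values m ≡ 1 (mod 2) with |m| ≤ 17; P(S_17=m) = C(17,(17+m)/2)/2^17.
Total paths: 2^17 = 131072
Distribution: P(S=-17)=1/131072, P(S=-15)=17/131072, P(S=-13)=136/131072, P(S=-11)=680/131072, P(S=-9)=2380/131072, P(S=-7)=6188/131072, P(S=-5)=12376/131072, P(S=-3)=19448/131072, P(S=-1)=24310/131072, P(S=1)=24310/131072, P(S=3)=19448/131072, P(S=5)=12376/131072, P(S=7)=6188/131072, P(S=9)=2380/131072, P(S=11)=680/131072, P(S=13)=136/131072, P(S=15)=17/131072, P(S=17)=1/131072
E[|S_17|] = Σ_m |m|·P(S_17=m) = 437580/131072 = 109395/32768

Answer: 109395/32768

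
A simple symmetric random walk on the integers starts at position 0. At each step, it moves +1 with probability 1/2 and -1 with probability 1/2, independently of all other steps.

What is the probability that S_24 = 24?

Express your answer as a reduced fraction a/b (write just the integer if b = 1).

Answer: 1/16777216

Derivation:
To reach position 24 after 24 steps: need 24 steps of +1 and 0 of -1.
Favorable paths: C(24,24) = 1
Total paths: 2^24 = 16777216
P = 1/16777216 = 1/16777216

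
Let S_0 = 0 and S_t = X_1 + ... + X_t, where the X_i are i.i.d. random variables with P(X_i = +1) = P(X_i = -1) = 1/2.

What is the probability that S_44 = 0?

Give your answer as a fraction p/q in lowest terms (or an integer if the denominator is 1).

Answer: 263012370465/2199023255552

Derivation:
To return to 0 after 44 steps: need exactly 22 steps of +1 and 22 of -1.
Favorable paths: C(44,22) = 2104098963720
Total paths: 2^44 = 17592186044416
P = 2104098963720/17592186044416 = 263012370465/2199023255552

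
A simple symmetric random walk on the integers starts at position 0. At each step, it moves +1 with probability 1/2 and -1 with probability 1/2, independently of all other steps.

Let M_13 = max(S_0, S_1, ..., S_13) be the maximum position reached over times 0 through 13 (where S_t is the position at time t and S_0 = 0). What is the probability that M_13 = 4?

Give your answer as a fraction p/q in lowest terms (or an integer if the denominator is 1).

Let M_13 = max(S_0,...,S_13). Use the reflection principle: for j ≥ 1, #{paths with M_13 ≥ j} = #{S_13 ≥ j} + #{S_13 ≥ j+1}.
By reflection, #{M_13 ≥ 4} = #{S_13 ≥ 4} + #{S_13 ≥ 5} = 1093 + 1093 = 2186.
#{M_13 ≥ 5} = #{S_13 ≥ 5} + #{S_13 ≥ 6} = 1093 + 378 = 1471.
#{M_13 = 4} = 2186 - 1471 = 715.
P(M_13 = 4) = 715/8192 = 715/8192

Answer: 715/8192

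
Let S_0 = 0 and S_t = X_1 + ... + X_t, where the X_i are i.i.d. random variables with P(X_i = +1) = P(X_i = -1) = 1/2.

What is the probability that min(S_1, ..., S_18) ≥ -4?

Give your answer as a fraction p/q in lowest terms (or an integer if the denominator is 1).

Let f(t,s) = #length-t paths at position s with S_1..S_t all ≥ -4.
f(t,s) = f(t-1,s-1) + f(t-1,s+1) for s ≥ -4; f(t,s) = 0 for s < -4.
t=0: f(0,0)=1
t=1: f(1,-1)=1 f(1,1)=1
t=2: f(2,-2)=1 f(2,0)=2 f(2,2)=1
t=3: f(3,-3)=1 f(3,-1)=3 f(3,1)=3 f(3,3)=1
t=4: f(4,-4)=1 f(4,-2)=4 f(4,0)=6 f(4,2)=4 f(4,4)=1
t=5: f(5,-3)=5 f(5,-1)=10 f(5,1)=10 f(5,3)=5 f(5,5)=1
t=6: f(6,-4)=5 f(6,-2)=15 f(6,0)=20 f(6,2)=15 f(6,4)=6 f(6,6)=1
t=7: f(7,-3)=20 f(7,-1)=35 f(7,1)=35 f(7,3)=21 f(7,5)=7 f(7,7)=1
t=8: f(8,-4)=20 f(8,-2)=55 f(8,0)=70 f(8,2)=56 f(8,4)=28 f(8,6)=8 f(8,8)=1
t=9: f(9,-3)=75 f(9,-1)=125 f(9,1)=126 f(9,3)=84 f(9,5)=36 f(9,7)=9 f(9,9)=1
t=10: f(10,-4)=75 f(10,-2)=200 f(10,0)=251 f(10,2)=210 f(10,4)=120 f(10,6)=45 f(10,8)=10 f(10,10)=1
t=11: f(11,-3)=275 f(11,-1)=451 f(11,1)=461 f(11,3)=330 f(11,5)=165 f(11,7)=55 f(11,9)=11 f(11,11)=1
t=12: f(12,-4)=275 f(12,-2)=726 f(12,0)=912 f(12,2)=791 f(12,4)=495 f(12,6)=220 f(12,8)=66 f(12,10)=12 f(12,12)=1
t=13: f(13,-3)=1001 f(13,-1)=1638 f(13,1)=1703 f(13,3)=1286 f(13,5)=715 f(13,7)=286 f(13,9)=78 f(13,11)=13 f(13,13)=1
t=14: f(14,-4)=1001 f(14,-2)=2639 f(14,0)=3341 f(14,2)=2989 f(14,4)=2001 f(14,6)=1001 f(14,8)=364 f(14,10)=91 f(14,12)=14 f(14,14)=1
t=15: f(15,-3)=3640 f(15,-1)=5980 f(15,1)=6330 f(15,3)=4990 f(15,5)=3002 f(15,7)=1365 f(15,9)=455 f(15,11)=105 f(15,13)=15 f(15,15)=1
t=16: f(16,-4)=3640 f(16,-2)=9620 f(16,0)=12310 f(16,2)=11320 f(16,4)=7992 f(16,6)=4367 f(16,8)=1820 f(16,10)=560 f(16,12)=120 f(16,14)=16 f(16,16)=1
t=17: f(17,-3)=13260 f(17,-1)=21930 f(17,1)=23630 f(17,3)=19312 f(17,5)=12359 f(17,7)=6187 f(17,9)=2380 f(17,11)=680 f(17,13)=136 f(17,15)=17 f(17,17)=1
t=18: f(18,-4)=13260 f(18,-2)=35190 f(18,0)=45560 f(18,2)=42942 f(18,4)=31671 f(18,6)=18546 f(18,8)=8567 f(18,10)=3060 f(18,12)=816 f(18,14)=153 f(18,16)=18 f(18,18)=1
Σ_s f(18,s) = 199784
P = 199784/262144 = 24973/32768

Answer: 24973/32768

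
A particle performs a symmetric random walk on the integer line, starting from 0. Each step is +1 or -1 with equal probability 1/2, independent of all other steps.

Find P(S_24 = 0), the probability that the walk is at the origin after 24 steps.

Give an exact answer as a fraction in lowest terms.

To return to 0 after 24 steps: need exactly 12 steps of +1 and 12 of -1.
Favorable paths: C(24,12) = 2704156
Total paths: 2^24 = 16777216
P = 2704156/16777216 = 676039/4194304

Answer: 676039/4194304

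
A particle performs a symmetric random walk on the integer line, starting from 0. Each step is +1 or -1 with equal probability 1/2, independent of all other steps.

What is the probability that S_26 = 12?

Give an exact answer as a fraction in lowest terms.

Answer: 82225/8388608

Derivation:
To reach position 12 after 26 steps: need 19 steps of +1 and 7 of -1.
Favorable paths: C(26,19) = 657800
Total paths: 2^26 = 67108864
P = 657800/67108864 = 82225/8388608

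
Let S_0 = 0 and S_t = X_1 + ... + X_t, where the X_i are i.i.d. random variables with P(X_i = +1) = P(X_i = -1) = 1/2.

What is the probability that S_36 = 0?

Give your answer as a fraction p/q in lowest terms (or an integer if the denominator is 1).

Answer: 2268783825/17179869184

Derivation:
To return to 0 after 36 steps: need exactly 18 steps of +1 and 18 of -1.
Favorable paths: C(36,18) = 9075135300
Total paths: 2^36 = 68719476736
P = 9075135300/68719476736 = 2268783825/17179869184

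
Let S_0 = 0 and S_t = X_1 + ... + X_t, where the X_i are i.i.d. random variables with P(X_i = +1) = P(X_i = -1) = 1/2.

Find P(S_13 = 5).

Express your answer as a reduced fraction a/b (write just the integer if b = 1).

Answer: 715/8192

Derivation:
To reach position 5 after 13 steps: need 9 steps of +1 and 4 of -1.
Favorable paths: C(13,9) = 715
Total paths: 2^13 = 8192
P = 715/8192 = 715/8192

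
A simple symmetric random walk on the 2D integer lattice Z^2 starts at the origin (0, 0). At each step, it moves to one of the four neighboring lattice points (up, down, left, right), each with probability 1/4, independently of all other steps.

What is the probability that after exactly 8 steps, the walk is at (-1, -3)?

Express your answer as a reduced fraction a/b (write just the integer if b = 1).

Answer: 49/2048

Derivation:
Let h be the number of horizontal steps (so 8-h are vertical). To end at (-1,-3) need (h-1)/2 right-steps and ((8-h)-3)/2 up-steps.
Sum over h with 1 ≤ h ≤ 5, h ≡ 1 (mod 2), 8-h ≡ 1 (mod 2):
h=1: C(8,1)·C(1,0)·C(7,2) = 8·1·21 = 168
h=3: C(8,3)·C(3,1)·C(5,1) = 56·3·5 = 840
h=5: C(8,5)·C(5,2)·C(3,0) = 56·10·1 = 560
Total favorable: 1568
Total paths: 4^8 = 65536
P = 1568/65536 = 49/2048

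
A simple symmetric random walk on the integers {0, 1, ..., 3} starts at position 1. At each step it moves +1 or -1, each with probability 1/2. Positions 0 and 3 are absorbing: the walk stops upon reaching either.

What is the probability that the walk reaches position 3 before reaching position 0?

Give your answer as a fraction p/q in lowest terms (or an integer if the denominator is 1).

Symmetric walk (p = 1/2): the harmonic-function argument gives P(hit 3 before 0 | start at 1) = a/N.
P = 1/3 = 1/3

Answer: 1/3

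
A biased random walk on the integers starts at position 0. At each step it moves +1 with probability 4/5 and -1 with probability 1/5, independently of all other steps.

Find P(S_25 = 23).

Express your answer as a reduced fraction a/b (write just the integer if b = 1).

Answer: 281474976710656/11920928955078125

Derivation:
To reach position 23 after 25 steps: need 24 steps of +1 and 1 step of -1.
Number of such sequences: C(25,24) = 25
Each has probability (4/5)^24 · (1/5)^1 = 281474976710656/298023223876953125
P = 25 · 281474976710656/298023223876953125 = 281474976710656/11920928955078125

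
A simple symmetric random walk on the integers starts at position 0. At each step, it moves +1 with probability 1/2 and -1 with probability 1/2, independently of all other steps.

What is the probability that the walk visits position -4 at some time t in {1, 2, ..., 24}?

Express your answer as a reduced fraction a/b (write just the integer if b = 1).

Count via complement. Let g(t,s) = #length-t paths at position s with S_1..S_t all ≠ -4.
g(t,s) = g(t-1,s-1) + g(t-1,s+1) for s ≠ -4; g(t,-4) = 0.
t=0: g(0,0)=1
t=1: g(1,-1)=1 g(1,1)=1
t=2: g(2,-2)=1 g(2,0)=2 g(2,2)=1
t=3: g(3,-3)=1 g(3,-1)=3 g(3,1)=3 g(3,3)=1
t=4: g(4,-2)=4 g(4,0)=6 g(4,2)=4 g(4,4)=1
t=5: g(5,-3)=4 g(5,-1)=10 g(5,1)=10 g(5,3)=5 g(5,5)=1
t=6: g(6,-2)=14 g(6,0)=20 g(6,2)=15 g(6,4)=6 g(6,6)=1
t=7: g(7,-3)=14 g(7,-1)=34 g(7,1)=35 g(7,3)=21 g(7,5)=7 g(7,7)=1
t=8: g(8,-2)=48 g(8,0)=69 g(8,2)=56 g(8,4)=28 g(8,6)=8 g(8,8)=1
t=9: g(9,-3)=48 g(9,-1)=117 g(9,1)=125 g(9,3)=84 g(9,5)=36 g(9,7)=9 g(9,9)=1
t=10: g(10,-2)=165 g(10,0)=242 g(10,2)=209 g(10,4)=120 g(10,6)=45 g(10,8)=10 g(10,10)=1
t=11: g(11,-3)=165 g(11,-1)=407 g(11,1)=451 g(11,3)=329 g(11,5)=165 g(11,7)=55 g(11,9)=11 g(11,11)=1
t=12: g(12,-2)=572 g(12,0)=858 g(12,2)=780 g(12,4)=494 g(12,6)=220 g(12,8)=66 g(12,10)=12 g(12,12)=1
t=13: g(13,-3)=572 g(13,-1)=1430 g(13,1)=1638 g(13,3)=1274 g(13,5)=714 g(13,7)=286 g(13,9)=78 g(13,11)=13 g(13,13)=1
t=14: g(14,-2)=2002 g(14,0)=3068 g(14,2)=2912 g(14,4)=1988 g(14,6)=1000 g(14,8)=364 g(14,10)=91 g(14,12)=14 g(14,14)=1
t=15: g(15,-3)=2002 g(15,-1)=5070 g(15,1)=5980 g(15,3)=4900 g(15,5)=2988 g(15,7)=1364 g(15,9)=455 g(15,11)=105 g(15,13)=15 g(15,15)=1
t=16: g(16,-2)=7072 g(16,0)=11050 g(16,2)=10880 g(16,4)=7888 g(16,6)=4352 g(16,8)=1819 g(16,10)=560 g(16,12)=120 g(16,14)=16 g(16,16)=1
t=17: g(17,-3)=7072 g(17,-1)=18122 g(17,1)=21930 g(17,3)=18768 g(17,5)=12240 g(17,7)=6171 g(17,9)=2379 g(17,11)=680 g(17,13)=136 g(17,15)=17 g(17,17)=1
t=18: g(18,-2)=25194 g(18,0)=40052 g(18,2)=40698 g(18,4)=31008 g(18,6)=18411 g(18,8)=8550 g(18,10)=3059 g(18,12)=816 g(18,14)=153 g(18,16)=18 g(18,18)=1
t=19: g(19,-3)=25194 g(19,-1)=65246 g(19,1)=80750 g(19,3)=71706 g(19,5)=49419 g(19,7)=26961 g(19,9)=11609 g(19,11)=3875 g(19,13)=969 g(19,15)=171 g(19,17)=19 g(19,19)=1
t=20: g(20,-2)=90440 g(20,0)=145996 g(20,2)=152456 g(20,4)=121125 g(20,6)=76380 g(20,8)=38570 g(20,10)=15484 g(20,12)=4844 g(20,14)=1140 g(20,16)=190 g(20,18)=20 g(20,20)=1
t=21: g(21,-3)=90440 g(21,-1)=236436 g(21,1)=298452 g(21,3)=273581 g(21,5)=197505 g(21,7)=114950 g(21,9)=54054 g(21,11)=20328 g(21,13)=5984 g(21,15)=1330 g(21,17)=210 g(21,19)=21 g(21,21)=1
t=22: g(22,-2)=326876 g(22,0)=534888 g(22,2)=572033 g(22,4)=471086 g(22,6)=312455 g(22,8)=169004 g(22,10)=74382 g(22,12)=26312 g(22,14)=7314 g(22,16)=1540 g(22,18)=231 g(22,20)=22 g(22,22)=1
t=23: g(23,-3)=326876 g(23,-1)=861764 g(23,1)=1106921 g(23,3)=1043119 g(23,5)=783541 g(23,7)=481459 g(23,9)=243386 g(23,11)=100694 g(23,13)=33626 g(23,15)=8854 g(23,17)=1771 g(23,19)=253 g(23,21)=23 g(23,23)=1
t=24: g(24,-2)=1188640 g(24,0)=1968685 g(24,2)=2150040 g(24,4)=1826660 g(24,6)=1265000 g(24,8)=724845 g(24,10)=344080 g(24,12)=134320 g(24,14)=42480 g(24,16)=10625 g(24,18)=2024 g(24,20)=276 g(24,22)=24 g(24,24)=1
Paths never hitting -4: Σ_s g(24,s) = 9657700
Paths hitting -4: 2^24 - 9657700 = 7119516
P = 7119516/16777216 = 1779879/4194304

Answer: 1779879/4194304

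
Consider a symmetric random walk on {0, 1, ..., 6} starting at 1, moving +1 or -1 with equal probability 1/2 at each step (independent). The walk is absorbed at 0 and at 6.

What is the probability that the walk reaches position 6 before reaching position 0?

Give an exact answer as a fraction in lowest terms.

Symmetric walk (p = 1/2): the harmonic-function argument gives P(hit 6 before 0 | start at 1) = a/N.
P = 1/6 = 1/6

Answer: 1/6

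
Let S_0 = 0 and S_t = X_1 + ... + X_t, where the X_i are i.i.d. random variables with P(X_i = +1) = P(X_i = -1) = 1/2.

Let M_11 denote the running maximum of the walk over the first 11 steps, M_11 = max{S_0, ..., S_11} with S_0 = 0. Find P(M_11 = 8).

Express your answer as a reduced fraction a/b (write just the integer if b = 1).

Answer: 11/2048

Derivation:
Let M_11 = max(S_0,...,S_11). Use the reflection principle: for j ≥ 1, #{paths with M_11 ≥ j} = #{S_11 ≥ j} + #{S_11 ≥ j+1}.
By reflection, #{M_11 ≥ 8} = #{S_11 ≥ 8} + #{S_11 ≥ 9} = 12 + 12 = 24.
#{M_11 ≥ 9} = #{S_11 ≥ 9} + #{S_11 ≥ 10} = 12 + 1 = 13.
#{M_11 = 8} = 24 - 13 = 11.
P(M_11 = 8) = 11/2048 = 11/2048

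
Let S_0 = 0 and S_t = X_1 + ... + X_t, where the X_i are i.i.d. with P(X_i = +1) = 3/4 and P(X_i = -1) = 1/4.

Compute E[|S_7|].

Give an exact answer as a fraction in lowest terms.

Answer: 3787/1024

Derivation:
S_7 takes values m ≡ 1 (mod 2) with |m| ≤ 7; P(S_7=m) = C(7,(7+m)/2) · (3/4)^((7+m)/2) · (1/4)^((7-m)/2).
Distribution: P(S=-7)=1/16384, P(S=-5)=21/16384, P(S=-3)=189/16384, P(S=-1)=945/16384, P(S=1)=2835/16384, P(S=3)=5103/16384, P(S=5)=5103/16384, P(S=7)=2187/16384
E[|S_7|] = Σ_m |m|·P(S_7=m) = 3787/1024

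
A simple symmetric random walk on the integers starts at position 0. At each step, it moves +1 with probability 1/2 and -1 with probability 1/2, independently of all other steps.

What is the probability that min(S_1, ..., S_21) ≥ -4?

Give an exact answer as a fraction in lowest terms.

Let f(t,s) = #length-t paths at position s with S_1..S_t all ≥ -4.
f(t,s) = f(t-1,s-1) + f(t-1,s+1) for s ≥ -4; f(t,s) = 0 for s < -4.
t=0: f(0,0)=1
t=1: f(1,-1)=1 f(1,1)=1
t=2: f(2,-2)=1 f(2,0)=2 f(2,2)=1
t=3: f(3,-3)=1 f(3,-1)=3 f(3,1)=3 f(3,3)=1
t=4: f(4,-4)=1 f(4,-2)=4 f(4,0)=6 f(4,2)=4 f(4,4)=1
t=5: f(5,-3)=5 f(5,-1)=10 f(5,1)=10 f(5,3)=5 f(5,5)=1
t=6: f(6,-4)=5 f(6,-2)=15 f(6,0)=20 f(6,2)=15 f(6,4)=6 f(6,6)=1
t=7: f(7,-3)=20 f(7,-1)=35 f(7,1)=35 f(7,3)=21 f(7,5)=7 f(7,7)=1
t=8: f(8,-4)=20 f(8,-2)=55 f(8,0)=70 f(8,2)=56 f(8,4)=28 f(8,6)=8 f(8,8)=1
t=9: f(9,-3)=75 f(9,-1)=125 f(9,1)=126 f(9,3)=84 f(9,5)=36 f(9,7)=9 f(9,9)=1
t=10: f(10,-4)=75 f(10,-2)=200 f(10,0)=251 f(10,2)=210 f(10,4)=120 f(10,6)=45 f(10,8)=10 f(10,10)=1
t=11: f(11,-3)=275 f(11,-1)=451 f(11,1)=461 f(11,3)=330 f(11,5)=165 f(11,7)=55 f(11,9)=11 f(11,11)=1
t=12: f(12,-4)=275 f(12,-2)=726 f(12,0)=912 f(12,2)=791 f(12,4)=495 f(12,6)=220 f(12,8)=66 f(12,10)=12 f(12,12)=1
t=13: f(13,-3)=1001 f(13,-1)=1638 f(13,1)=1703 f(13,3)=1286 f(13,5)=715 f(13,7)=286 f(13,9)=78 f(13,11)=13 f(13,13)=1
t=14: f(14,-4)=1001 f(14,-2)=2639 f(14,0)=3341 f(14,2)=2989 f(14,4)=2001 f(14,6)=1001 f(14,8)=364 f(14,10)=91 f(14,12)=14 f(14,14)=1
t=15: f(15,-3)=3640 f(15,-1)=5980 f(15,1)=6330 f(15,3)=4990 f(15,5)=3002 f(15,7)=1365 f(15,9)=455 f(15,11)=105 f(15,13)=15 f(15,15)=1
t=16: f(16,-4)=3640 f(16,-2)=9620 f(16,0)=12310 f(16,2)=11320 f(16,4)=7992 f(16,6)=4367 f(16,8)=1820 f(16,10)=560 f(16,12)=120 f(16,14)=16 f(16,16)=1
t=17: f(17,-3)=13260 f(17,-1)=21930 f(17,1)=23630 f(17,3)=19312 f(17,5)=12359 f(17,7)=6187 f(17,9)=2380 f(17,11)=680 f(17,13)=136 f(17,15)=17 f(17,17)=1
t=18: f(18,-4)=13260 f(18,-2)=35190 f(18,0)=45560 f(18,2)=42942 f(18,4)=31671 f(18,6)=18546 f(18,8)=8567 f(18,10)=3060 f(18,12)=816 f(18,14)=153 f(18,16)=18 f(18,18)=1
t=19: f(19,-3)=48450 f(19,-1)=80750 f(19,1)=88502 f(19,3)=74613 f(19,5)=50217 f(19,7)=27113 f(19,9)=11627 f(19,11)=3876 f(19,13)=969 f(19,15)=171 f(19,17)=19 f(19,19)=1
t=20: f(20,-4)=48450 f(20,-2)=129200 f(20,0)=169252 f(20,2)=163115 f(20,4)=124830 f(20,6)=77330 f(20,8)=38740 f(20,10)=15503 f(20,12)=4845 f(20,14)=1140 f(20,16)=190 f(20,18)=20 f(20,20)=1
t=21: f(21,-3)=177650 f(21,-1)=298452 f(21,1)=332367 f(21,3)=287945 f(21,5)=202160 f(21,7)=116070 f(21,9)=54243 f(21,11)=20348 f(21,13)=5985 f(21,15)=1330 f(21,17)=210 f(21,19)=21 f(21,21)=1
Σ_s f(21,s) = 1496782
P = 1496782/2097152 = 748391/1048576

Answer: 748391/1048576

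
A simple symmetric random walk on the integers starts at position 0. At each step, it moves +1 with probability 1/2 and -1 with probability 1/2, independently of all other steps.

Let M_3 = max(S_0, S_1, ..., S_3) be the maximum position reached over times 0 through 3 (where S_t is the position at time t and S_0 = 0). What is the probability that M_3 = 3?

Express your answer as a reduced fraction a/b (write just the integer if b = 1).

Answer: 1/8

Derivation:
Let M_3 = max(S_0,...,S_3). Use the reflection principle: for j ≥ 1, #{paths with M_3 ≥ j} = #{S_3 ≥ j} + #{S_3 ≥ j+1}.
By reflection, #{M_3 ≥ 3} = #{S_3 ≥ 3} + #{S_3 ≥ 4} = 1 + 0 = 1.
#{M_3 ≥ 4} = #{S_3 ≥ 4} + #{S_3 ≥ 5} = 0 + 0 = 0.
#{M_3 = 3} = 1 - 0 = 1.
P(M_3 = 3) = 1/8 = 1/8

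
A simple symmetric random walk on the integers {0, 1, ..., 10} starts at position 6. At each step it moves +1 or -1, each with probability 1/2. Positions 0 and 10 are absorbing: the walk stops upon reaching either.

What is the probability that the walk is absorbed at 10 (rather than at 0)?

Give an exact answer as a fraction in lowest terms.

Symmetric walk (p = 1/2): the harmonic-function argument gives P(hit 10 before 0 | start at 6) = a/N.
P = 6/10 = 3/5

Answer: 3/5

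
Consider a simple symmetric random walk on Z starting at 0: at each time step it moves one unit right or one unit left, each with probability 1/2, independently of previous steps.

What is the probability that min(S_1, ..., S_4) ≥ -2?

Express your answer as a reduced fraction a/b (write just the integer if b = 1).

Answer: 7/8

Derivation:
Let f(t,s) = #length-t paths at position s with S_1..S_t all ≥ -2.
f(t,s) = f(t-1,s-1) + f(t-1,s+1) for s ≥ -2; f(t,s) = 0 for s < -2.
t=0: f(0,0)=1
t=1: f(1,-1)=1 f(1,1)=1
t=2: f(2,-2)=1 f(2,0)=2 f(2,2)=1
t=3: f(3,-1)=3 f(3,1)=3 f(3,3)=1
t=4: f(4,-2)=3 f(4,0)=6 f(4,2)=4 f(4,4)=1
Σ_s f(4,s) = 14
P = 14/16 = 7/8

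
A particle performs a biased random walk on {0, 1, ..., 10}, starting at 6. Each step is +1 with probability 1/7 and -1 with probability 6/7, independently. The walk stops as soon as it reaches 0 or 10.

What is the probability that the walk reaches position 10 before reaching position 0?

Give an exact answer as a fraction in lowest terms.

Biased walk: p = 1/7, q = 6/7, r = q/p = 6
Gambler's ruin: P(hit 10 before 0 | start at 6) = (1 - r^a)/(1 - r^N)
r^6 = 46656; r^10 = 60466176
P = (1 - 46656) / (1 - 60466176) = -46655 / -60466175 = 1333/1727605

Answer: 1333/1727605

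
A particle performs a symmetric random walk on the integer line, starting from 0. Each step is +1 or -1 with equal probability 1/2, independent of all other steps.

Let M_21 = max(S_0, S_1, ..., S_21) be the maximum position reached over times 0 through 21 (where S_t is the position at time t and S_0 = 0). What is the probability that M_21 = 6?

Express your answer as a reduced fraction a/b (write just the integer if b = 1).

Let M_21 = max(S_0,...,S_21). Use the reflection principle: for j ≥ 1, #{paths with M_21 ≥ j} = #{S_21 ≥ j} + #{S_21 ≥ j+1}.
By reflection, #{M_21 ≥ 6} = #{S_21 ≥ 6} + #{S_21 ≥ 7} = 198440 + 198440 = 396880.
#{M_21 ≥ 7} = #{S_21 ≥ 7} + #{S_21 ≥ 8} = 198440 + 82160 = 280600.
#{M_21 = 6} = 396880 - 280600 = 116280.
P(M_21 = 6) = 116280/2097152 = 14535/262144

Answer: 14535/262144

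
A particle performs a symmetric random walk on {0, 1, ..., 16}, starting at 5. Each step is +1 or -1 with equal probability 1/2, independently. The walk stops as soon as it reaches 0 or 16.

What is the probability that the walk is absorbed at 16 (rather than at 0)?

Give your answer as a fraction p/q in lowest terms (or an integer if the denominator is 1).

Symmetric walk (p = 1/2): the harmonic-function argument gives P(hit 16 before 0 | start at 5) = a/N.
P = 5/16 = 5/16

Answer: 5/16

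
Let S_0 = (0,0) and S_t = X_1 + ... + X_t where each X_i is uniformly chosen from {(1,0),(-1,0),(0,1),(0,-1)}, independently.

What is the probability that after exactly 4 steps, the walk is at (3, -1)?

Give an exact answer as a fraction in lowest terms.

Answer: 1/64

Derivation:
Let h be the number of horizontal steps (so 4-h are vertical). To end at (3,-1) need (h+3)/2 right-steps and ((4-h)-1)/2 up-steps.
Sum over h with 3 ≤ h ≤ 3, h ≡ 1 (mod 2), 4-h ≡ 1 (mod 2):
h=3: C(4,3)·C(3,3)·C(1,0) = 4·1·1 = 4
Total favorable: 4
Total paths: 4^4 = 256
P = 4/256 = 1/64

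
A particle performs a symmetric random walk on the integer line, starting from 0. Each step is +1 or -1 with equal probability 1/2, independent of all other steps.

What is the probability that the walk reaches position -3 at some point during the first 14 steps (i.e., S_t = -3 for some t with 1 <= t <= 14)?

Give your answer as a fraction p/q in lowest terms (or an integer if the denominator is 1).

Answer: 3473/8192

Derivation:
Count via complement. Let g(t,s) = #length-t paths at position s with S_1..S_t all ≠ -3.
g(t,s) = g(t-1,s-1) + g(t-1,s+1) for s ≠ -3; g(t,-3) = 0.
t=0: g(0,0)=1
t=1: g(1,-1)=1 g(1,1)=1
t=2: g(2,-2)=1 g(2,0)=2 g(2,2)=1
t=3: g(3,-1)=3 g(3,1)=3 g(3,3)=1
t=4: g(4,-2)=3 g(4,0)=6 g(4,2)=4 g(4,4)=1
t=5: g(5,-1)=9 g(5,1)=10 g(5,3)=5 g(5,5)=1
t=6: g(6,-2)=9 g(6,0)=19 g(6,2)=15 g(6,4)=6 g(6,6)=1
t=7: g(7,-1)=28 g(7,1)=34 g(7,3)=21 g(7,5)=7 g(7,7)=1
t=8: g(8,-2)=28 g(8,0)=62 g(8,2)=55 g(8,4)=28 g(8,6)=8 g(8,8)=1
t=9: g(9,-1)=90 g(9,1)=117 g(9,3)=83 g(9,5)=36 g(9,7)=9 g(9,9)=1
t=10: g(10,-2)=90 g(10,0)=207 g(10,2)=200 g(10,4)=119 g(10,6)=45 g(10,8)=10 g(10,10)=1
t=11: g(11,-1)=297 g(11,1)=407 g(11,3)=319 g(11,5)=164 g(11,7)=55 g(11,9)=11 g(11,11)=1
t=12: g(12,-2)=297 g(12,0)=704 g(12,2)=726 g(12,4)=483 g(12,6)=219 g(12,8)=66 g(12,10)=12 g(12,12)=1
t=13: g(13,-1)=1001 g(13,1)=1430 g(13,3)=1209 g(13,5)=702 g(13,7)=285 g(13,9)=78 g(13,11)=13 g(13,13)=1
t=14: g(14,-2)=1001 g(14,0)=2431 g(14,2)=2639 g(14,4)=1911 g(14,6)=987 g(14,8)=363 g(14,10)=91 g(14,12)=14 g(14,14)=1
Paths never hitting -3: Σ_s g(14,s) = 9438
Paths hitting -3: 2^14 - 9438 = 6946
P = 6946/16384 = 3473/8192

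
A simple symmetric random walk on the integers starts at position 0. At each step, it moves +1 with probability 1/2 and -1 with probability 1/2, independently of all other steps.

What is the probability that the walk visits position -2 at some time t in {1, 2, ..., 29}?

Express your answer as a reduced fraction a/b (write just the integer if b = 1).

Answer: 23859587/33554432

Derivation:
Count via complement. Let g(t,s) = #length-t paths at position s with S_1..S_t all ≠ -2.
g(t,s) = g(t-1,s-1) + g(t-1,s+1) for s ≠ -2; g(t,-2) = 0.
t=0: g(0,0)=1
t=1: g(1,-1)=1 g(1,1)=1
t=2: g(2,0)=2 g(2,2)=1
t=3: g(3,-1)=2 g(3,1)=3 g(3,3)=1
t=4: g(4,0)=5 g(4,2)=4 g(4,4)=1
t=5: g(5,-1)=5 g(5,1)=9 g(5,3)=5 g(5,5)=1
t=6: g(6,0)=14 g(6,2)=14 g(6,4)=6 g(6,6)=1
t=7: g(7,-1)=14 g(7,1)=28 g(7,3)=20 g(7,5)=7 g(7,7)=1
t=8: g(8,0)=42 g(8,2)=48 g(8,4)=27 g(8,6)=8 g(8,8)=1
t=9: g(9,-1)=42 g(9,1)=90 g(9,3)=75 g(9,5)=35 g(9,7)=9 g(9,9)=1
t=10: g(10,0)=132 g(10,2)=165 g(10,4)=110 g(10,6)=44 g(10,8)=10 g(10,10)=1
t=11: g(11,-1)=132 g(11,1)=297 g(11,3)=275 g(11,5)=154 g(11,7)=54 g(11,9)=11 g(11,11)=1
t=12: g(12,0)=429 g(12,2)=572 g(12,4)=429 g(12,6)=208 g(12,8)=65 g(12,10)=12 g(12,12)=1
t=13: g(13,-1)=429 g(13,1)=1001 g(13,3)=1001 g(13,5)=637 g(13,7)=273 g(13,9)=77 g(13,11)=13 g(13,13)=1
t=14: g(14,0)=1430 g(14,2)=2002 g(14,4)=1638 g(14,6)=910 g(14,8)=350 g(14,10)=90 g(14,12)=14 g(14,14)=1
t=15: g(15,-1)=1430 g(15,1)=3432 g(15,3)=3640 g(15,5)=2548 g(15,7)=1260 g(15,9)=440 g(15,11)=104 g(15,13)=15 g(15,15)=1
t=16: g(16,0)=4862 g(16,2)=7072 g(16,4)=6188 g(16,6)=3808 g(16,8)=1700 g(16,10)=544 g(16,12)=119 g(16,14)=16 g(16,16)=1
t=17: g(17,-1)=4862 g(17,1)=11934 g(17,3)=13260 g(17,5)=9996 g(17,7)=5508 g(17,9)=2244 g(17,11)=663 g(17,13)=135 g(17,15)=17 g(17,17)=1
t=18: g(18,0)=16796 g(18,2)=25194 g(18,4)=23256 g(18,6)=15504 g(18,8)=7752 g(18,10)=2907 g(18,12)=798 g(18,14)=152 g(18,16)=18 g(18,18)=1
t=19: g(19,-1)=16796 g(19,1)=41990 g(19,3)=48450 g(19,5)=38760 g(19,7)=23256 g(19,9)=10659 g(19,11)=3705 g(19,13)=950 g(19,15)=170 g(19,17)=19 g(19,19)=1
t=20: g(20,0)=58786 g(20,2)=90440 g(20,4)=87210 g(20,6)=62016 g(20,8)=33915 g(20,10)=14364 g(20,12)=4655 g(20,14)=1120 g(20,16)=189 g(20,18)=20 g(20,20)=1
t=21: g(21,-1)=58786 g(21,1)=149226 g(21,3)=177650 g(21,5)=149226 g(21,7)=95931 g(21,9)=48279 g(21,11)=19019 g(21,13)=5775 g(21,15)=1309 g(21,17)=209 g(21,19)=21 g(21,21)=1
t=22: g(22,0)=208012 g(22,2)=326876 g(22,4)=326876 g(22,6)=245157 g(22,8)=144210 g(22,10)=67298 g(22,12)=24794 g(22,14)=7084 g(22,16)=1518 g(22,18)=230 g(22,20)=22 g(22,22)=1
t=23: g(23,-1)=208012 g(23,1)=534888 g(23,3)=653752 g(23,5)=572033 g(23,7)=389367 g(23,9)=211508 g(23,11)=92092 g(23,13)=31878 g(23,15)=8602 g(23,17)=1748 g(23,19)=252 g(23,21)=23 g(23,23)=1
t=24: g(24,0)=742900 g(24,2)=1188640 g(24,4)=1225785 g(24,6)=961400 g(24,8)=600875 g(24,10)=303600 g(24,12)=123970 g(24,14)=40480 g(24,16)=10350 g(24,18)=2000 g(24,20)=275 g(24,22)=24 g(24,24)=1
t=25: g(25,-1)=742900 g(25,1)=1931540 g(25,3)=2414425 g(25,5)=2187185 g(25,7)=1562275 g(25,9)=904475 g(25,11)=427570 g(25,13)=164450 g(25,15)=50830 g(25,17)=12350 g(25,19)=2275 g(25,21)=299 g(25,23)=25 g(25,25)=1
t=26: g(26,0)=2674440 g(26,2)=4345965 g(26,4)=4601610 g(26,6)=3749460 g(26,8)=2466750 g(26,10)=1332045 g(26,12)=592020 g(26,14)=215280 g(26,16)=63180 g(26,18)=14625 g(26,20)=2574 g(26,22)=324 g(26,24)=26 g(26,26)=1
t=27: g(27,-1)=2674440 g(27,1)=7020405 g(27,3)=8947575 g(27,5)=8351070 g(27,7)=6216210 g(27,9)=3798795 g(27,11)=1924065 g(27,13)=807300 g(27,15)=278460 g(27,17)=77805 g(27,19)=17199 g(27,21)=2898 g(27,23)=350 g(27,25)=27 g(27,27)=1
t=28: g(28,0)=9694845 g(28,2)=15967980 g(28,4)=17298645 g(28,6)=14567280 g(28,8)=10015005 g(28,10)=5722860 g(28,12)=2731365 g(28,14)=1085760 g(28,16)=356265 g(28,18)=95004 g(28,20)=20097 g(28,22)=3248 g(28,24)=377 g(28,26)=28 g(28,28)=1
t=29: g(29,-1)=9694845 g(29,1)=25662825 g(29,3)=33266625 g(29,5)=31865925 g(29,7)=24582285 g(29,9)=15737865 g(29,11)=8454225 g(29,13)=3817125 g(29,15)=1442025 g(29,17)=451269 g(29,19)=115101 g(29,21)=23345 g(29,23)=3625 g(29,25)=405 g(29,27)=29 g(29,29)=1
Paths never hitting -2: Σ_s g(29,s) = 155117520
Paths hitting -2: 2^29 - 155117520 = 381753392
P = 381753392/536870912 = 23859587/33554432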